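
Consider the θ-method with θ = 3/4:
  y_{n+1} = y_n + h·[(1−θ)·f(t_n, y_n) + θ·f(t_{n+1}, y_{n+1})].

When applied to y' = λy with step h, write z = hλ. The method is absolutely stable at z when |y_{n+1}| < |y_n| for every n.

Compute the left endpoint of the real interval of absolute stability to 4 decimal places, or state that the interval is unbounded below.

On y'=λy, z=hλ:
  y_{n+1} = y_n + z·[1/4·y_n + 3/4·y_{n+1}] ⇒ (1 − 3/4z)y_{n+1} = (1 + 1/4z)y_n
  Hence R(z) = (1 + 1/4z)/(1 − 3/4z).

Boundary: |R(x)|=1, x<0.
x=-1.2: |R|=0.3684
x=-2: |R|=0.2000
x=-10: |R|=0.1765
x=-100: |R|=0.3158
θ=3/4≥1/2 ⇒ |1+1/4x|<|1−3/4x| ∀x<0 ⇒ interval (−∞,0).

(−∞, 0) — no finite endpoint.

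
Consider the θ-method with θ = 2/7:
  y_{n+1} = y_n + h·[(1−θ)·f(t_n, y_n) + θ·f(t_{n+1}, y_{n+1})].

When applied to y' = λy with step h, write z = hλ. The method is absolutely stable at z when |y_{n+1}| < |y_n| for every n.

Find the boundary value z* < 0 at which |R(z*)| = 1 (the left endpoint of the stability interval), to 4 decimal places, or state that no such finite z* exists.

z* = -4.6667.

Test eqn y'=λy, z=hλ:
  y_{n+1} = y_n + z·[5/7·y_n + 2/7·y_{n+1}] ⇒ (1 − 2/7z)y_{n+1} = (1 + 5/7z)y_n
  so R(z) = (1 + 5/7z)/(1 − 2/7z).

Boundary: |R(x)|=1, x<0.
x=-1.61: |R|=0.1027
R=−1: 1+5/7x = −1+2/7x ⇒ -3/7x=2 ⇒ x=2/(-3/7)=-4.6667
Confirm numerically:
  x=-4.468: |R|=0.96260 <1
  x=-2.939: |R|=0.59753 <1
  x=-2.190: |R|=0.34710 <1
  x=-1.941: |R|=0.24858 <1
  x=-5.166: |R|=1.08643 >1
  x=-5.022: |R|=1.06254 >1
Interval (-4.6667, 0).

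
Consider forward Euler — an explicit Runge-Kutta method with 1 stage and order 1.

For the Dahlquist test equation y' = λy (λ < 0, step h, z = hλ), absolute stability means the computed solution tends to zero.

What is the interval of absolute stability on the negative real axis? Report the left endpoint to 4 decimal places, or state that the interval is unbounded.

z∈(-2.0000,0).

Test eqn y'=λy, z=hλ:
  order 1, 1-stage ⇒ R(z)=1+z
  (e.g. R(-0.88)=0.12000, |R|=0.12000)

Boundary: |R(x)|=1, x<0.
x=-0.88: |R|=0.1200
|R(-1.46)|=0.4600 |R(-1.32)|=0.3200 |R(-0.52)|=0.4800
Bisect:
  x_lo=-2.3155 |R|=1.3155  x_hi=-0.2818 |R|=0.7182
  mid=-1.29866 |R|=0.29866 →hi
  mid=-1.80708 |R|=0.80708 →hi
  mid=-2.06129 |R|=1.06129 →lo
  mid=-1.93418 |R|=0.93418 →hi
  mid=-1.99774 |R|=0.99774 →hi
  mid=-2.02951 |R|=1.02951 →lo
  mid=-2.01362 |R|=1.01362 →lo
  mid=-2.00568 |R|=1.00568 →lo
  mid=-2.00171 |R|=1.00171 →lo
  mid=-1.99972 |R|=0.99972 →hi
  ...
  [-2.00009,-1.99997] ⇒ x*=-2.0000
So |R|<1 on (-2.0000, 0).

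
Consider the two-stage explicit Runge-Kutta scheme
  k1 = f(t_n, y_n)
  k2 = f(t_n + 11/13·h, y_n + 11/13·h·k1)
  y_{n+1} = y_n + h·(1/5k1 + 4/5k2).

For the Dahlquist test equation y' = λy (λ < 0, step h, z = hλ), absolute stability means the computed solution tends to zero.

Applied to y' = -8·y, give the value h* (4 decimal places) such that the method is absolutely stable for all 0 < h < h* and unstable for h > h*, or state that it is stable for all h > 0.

(-1.4773,0); λ=-8 ⇒ h* = (65/44)/8 = 0.1847.

Test eqn y'=λy, z=hλ:
  k1=λy_n ⇒ h·k1=z·y_n;  k2=λ(1+11/13z)y_n ⇒ h·k2=z(1+11/13z)y_n
  y_{n+1}/y_n = 1 + 1/5z + 4/5z(1+11/13z) = 1 + z + 44/65z²
  ⇒ R(z) = 1 + z + 44/65z².

Boundary: |R(x)|=1, x<0.
x=-1.15: |R|=0.7452
R=1: x+44/65x²=0 ⇒ x=−65/44=-1.4773; min R=1−1/(4·44/65)=0.6307>−1
Confirm numerically:
  x=-1.351: |R|=0.88452 <1
  x=-1.294: |R|=0.83946 <1
  x=-1.290: |R|=0.83647 <1
  x=-1.820: |R|=1.42224 >1
  x=-1.766: |R|=1.34516 >1
  x=-1.596: |R|=1.12827 >1
So |R|<1 on (-1.4773, 0).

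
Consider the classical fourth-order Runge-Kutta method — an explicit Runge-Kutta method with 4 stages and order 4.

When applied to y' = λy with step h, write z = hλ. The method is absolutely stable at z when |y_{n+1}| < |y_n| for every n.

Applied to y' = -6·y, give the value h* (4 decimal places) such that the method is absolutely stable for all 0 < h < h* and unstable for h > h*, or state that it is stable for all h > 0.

With y'=λy (z=hλ):
  order 4, 4-stage ⇒ R(z)=1+z+z^2/2+z^3/6+z^4/24
  (e.g. R(-0.91)=0.40703, |R|=0.40703)

Solve |R(x)|<1 on ℝ⁻.
x=-0.91: |R|=0.4070
|R(-2.28)|=0.4698 |R(-1.55)|=0.2711 |R(-0.67)|=0.5127
Bisect:
  x_lo=-3.4121 |R|=2.4359  x_hi=-0.2062 |R|=0.8137
  mid=-1.80914 |R|=0.28682 →hi
  mid=-2.61061 |R|=0.76703 →hi
  mid=-3.01134 |R|=1.39785 →lo
  mid=-2.81098 |R|=1.03942 →lo
  mid=-2.71079 |R|=0.89337 →hi
  mid=-2.76089 |R|=0.96382 →hi
  mid=-2.78593 |R|=1.00096 →lo
  mid=-2.77341 |R|=0.98223 →hi
  mid=-2.77967 |R|=0.99155 →hi
  mid=-2.78280 |R|=0.99625 →hi
  ...
  [-2.78534,-2.78515] ⇒ x*=-2.7853
Interval (-2.7853, 0).

(-2.7853,0); λ=-6 ⇒ h* = 0.4642.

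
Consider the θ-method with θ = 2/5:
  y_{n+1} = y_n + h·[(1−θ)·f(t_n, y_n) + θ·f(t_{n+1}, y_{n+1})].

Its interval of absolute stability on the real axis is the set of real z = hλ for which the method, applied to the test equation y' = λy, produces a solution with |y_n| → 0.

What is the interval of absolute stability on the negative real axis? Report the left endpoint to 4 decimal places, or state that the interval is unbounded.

z∈(-10.0000,0).

With y'=λy (z=hλ):
  y_{n+1} = y_n + z·[3/5·y_n + 2/5·y_{n+1}] ⇒ (1 − 2/5z)y_{n+1} = (1 + 3/5z)y_n
  Hence R(z) = (1 + 3/5z)/(1 − 2/5z).

Boundary: |R(x)|=1, x<0.
x=-0.45: |R|=0.6186
R=−1: 1+3/5x = −1+2/5x ⇒ -1/5x=2 ⇒ x=2/(-1/5)=-10.0000
Confirm numerically:
  x=-9.437: |R|=0.97642 <1
  x=-7.425: |R|=0.87028 <1
  x=-7.419: |R|=0.86990 <1
  x=-10.572: |R|=1.02188 >1
  x=-10.513: |R|=1.01971 >1
Stable set (-10.0000, 0).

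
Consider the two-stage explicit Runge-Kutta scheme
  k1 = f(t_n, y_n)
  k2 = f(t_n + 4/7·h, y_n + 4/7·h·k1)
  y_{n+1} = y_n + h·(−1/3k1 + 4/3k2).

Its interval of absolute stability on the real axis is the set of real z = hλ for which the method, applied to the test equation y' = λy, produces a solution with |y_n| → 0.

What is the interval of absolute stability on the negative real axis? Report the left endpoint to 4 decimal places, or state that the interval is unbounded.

(-1.3125, 0).

Set f=λy, z=hλ:
  k1=λy_n ⇒ h·k1=z·y_n;  k2=λ(1+4/7z)y_n ⇒ h·k2=z(1+4/7z)y_n
  y_{n+1}/y_n = 1 − 1/3z + 4/3z(1+4/7z) = 1 + z + 16/21z²
  so R(z) = 1 + z + 16/21z².

Find x<0 with |R(x)|<1.
x=-1.54: |R|=1.2669
R=1: x+16/21x²=0 ⇒ x=−21/16=-1.3125; min R=1−1/(4·16/21)=0.6719>−1
Confirm numerically:
  x=-0.912: |R|=0.72171 <1
  x=-0.728: |R|=0.67580 <1
  x=-0.708: |R|=0.67392 <1
  x=-1.694: |R|=1.49239 >1
  x=-1.553: |R|=1.28457 >1
Interval (-1.3125, 0).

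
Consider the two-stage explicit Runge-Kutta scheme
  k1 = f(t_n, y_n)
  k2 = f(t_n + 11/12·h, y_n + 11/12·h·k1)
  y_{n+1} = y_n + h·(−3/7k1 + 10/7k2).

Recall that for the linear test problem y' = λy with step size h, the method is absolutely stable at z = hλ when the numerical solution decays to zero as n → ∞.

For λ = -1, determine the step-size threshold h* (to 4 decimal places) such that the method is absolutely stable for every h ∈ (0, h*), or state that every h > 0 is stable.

Test eqn y'=λy, z=hλ:
  k1=λy_n ⇒ h·k1=z·y_n;  k2=λ(1+11/12z)y_n ⇒ h·k2=z(1+11/12z)y_n
  y_{n+1}/y_n = 1 − 3/7z + 10/7z(1+11/12z) = 1 + z + 55/42z²
  R(z) = 1 + z + 55/42z².

Need |R(x)|<1, x<0.
x=-1.58: |R|=2.6891
R=1: x+55/42x²=0 ⇒ x=−42/55=-0.7636; min R=1−1/(4·55/42)=0.8091>−1
Confirm numerically:
  x=-0.707: |R|=0.94756 <1
  x=-0.468: |R|=0.81882 <1
  x=-0.366: |R|=0.80942 <1
  x=-0.353: |R|=0.81018 <1
  x=-1.281: |R|=1.86788 >1
  x=-1.051: |R|=1.39550 >1
Interval (-0.7636, 0).

(-0.7636,0); λ=-1 ⇒ h* = (42/55)/1 = 0.7636.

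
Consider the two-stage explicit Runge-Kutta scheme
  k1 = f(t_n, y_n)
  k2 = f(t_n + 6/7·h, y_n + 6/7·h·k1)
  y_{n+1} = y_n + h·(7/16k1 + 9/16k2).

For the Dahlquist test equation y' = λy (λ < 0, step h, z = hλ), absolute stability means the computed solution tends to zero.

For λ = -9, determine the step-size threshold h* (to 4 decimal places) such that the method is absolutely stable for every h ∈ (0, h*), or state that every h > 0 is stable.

With y'=λy (z=hλ):
  k1=λy_n ⇒ h·k1=z·y_n;  k2=λ(1+6/7z)y_n ⇒ h·k2=z(1+6/7z)y_n
  y_{n+1}/y_n = 1 + 7/16z + 9/16z(1+6/7z) = 1 + z + 27/56z²
  ⇒ R(z) = 1 + z + 27/56z².

Need |R(x)|<1, x<0.
x=-1.06: |R|=0.4817
R=1: x+27/56x²=0 ⇒ x=−56/27=-2.0741; min R=1−1/(4·27/56)=0.4815>−1
Confirm numerically:
  x=-1.939: |R|=0.87372 <1
  x=-1.802: |R|=0.76362 <1
  x=-1.355: |R|=0.53023 <1
  x=-2.282: |R|=1.22877 >1
  x=-2.141: |R|=1.06909 >1
Stable set (-2.0741, 0).

(-2.0741,0); λ=-9 ⇒ h* = (56/27)/9 = 0.2305.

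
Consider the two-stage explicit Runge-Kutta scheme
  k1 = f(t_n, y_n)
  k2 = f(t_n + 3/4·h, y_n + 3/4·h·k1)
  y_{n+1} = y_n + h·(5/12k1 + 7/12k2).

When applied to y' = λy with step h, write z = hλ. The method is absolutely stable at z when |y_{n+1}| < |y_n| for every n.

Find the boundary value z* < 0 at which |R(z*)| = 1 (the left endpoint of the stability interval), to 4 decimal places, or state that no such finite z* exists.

On y'=λy, z=hλ:
  k1=λy_n ⇒ h·k1=z·y_n;  k2=λ(1+3/4z)y_n ⇒ h·k2=z(1+3/4z)y_n
  y_{n+1}/y_n = 1 + 5/12z + 7/12z(1+3/4z) = 1 + z + 7/16z²
  R(z) = 1 + z + 7/16z².

Boundary: |R(x)|=1, x<0.
x=-0.42: |R|=0.6572
R=1: x+7/16x²=0 ⇒ x=−16/7=-2.2857; min R=1−1/(4·7/16)=0.4286>−1
Confirm numerically:
  x=-2.142: |R|=0.86532 <1
  x=-1.648: |R|=0.54021 <1
  x=-1.085: |R|=0.43004 <1
  x=-2.840: |R|=1.68870 >1
  x=-2.339: |R|=1.05453 >1
  x=-2.324: |R|=1.03893 >1
So |R|<1 on (-2.2857, 0).

left endpoint -2.2857.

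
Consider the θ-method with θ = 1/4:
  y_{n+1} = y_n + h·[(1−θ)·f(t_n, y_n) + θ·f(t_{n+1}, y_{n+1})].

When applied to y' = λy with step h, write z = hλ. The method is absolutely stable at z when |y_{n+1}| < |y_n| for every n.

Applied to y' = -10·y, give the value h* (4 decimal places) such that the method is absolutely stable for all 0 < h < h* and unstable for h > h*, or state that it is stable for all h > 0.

(-4.0000,0); λ=-10 ⇒ h* = (4)/10 = 0.4000.

With y'=λy (z=hλ):
  y_{n+1} = y_n + z·[3/4·y_n + 1/4·y_{n+1}] ⇒ (1 − 1/4z)y_{n+1} = (1 + 3/4z)y_n
  Hence R(z) = (1 + 3/4z)/(1 − 1/4z).

Find x<0 with |R(x)|<1.
x=-1.76: |R|=0.2222
R=−1: 1+3/4x = −1+1/4x ⇒ -1/2x=2 ⇒ x=2/(-1/2)=-4.0000
Confirm numerically:
  x=-2.616: |R|=0.58162 <1
  x=-2.405: |R|=0.50195 <1
  x=-2.165: |R|=0.40470 <1
  x=-1.761: |R|=0.22270 <1
  x=-4.572: |R|=1.13346 >1
  x=-4.502: |R|=1.11809 >1
So |R|<1 on (-4.0000, 0).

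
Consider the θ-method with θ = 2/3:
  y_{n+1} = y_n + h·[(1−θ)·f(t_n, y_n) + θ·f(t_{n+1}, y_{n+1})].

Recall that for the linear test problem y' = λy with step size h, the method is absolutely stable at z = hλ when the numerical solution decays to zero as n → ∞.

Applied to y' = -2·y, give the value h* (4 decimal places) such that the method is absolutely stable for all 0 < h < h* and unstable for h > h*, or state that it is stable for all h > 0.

With y'=λy (z=hλ):
  y_{n+1} = y_n + z·[1/3·y_n + 2/3·y_{n+1}] ⇒ (1 − 2/3z)y_{n+1} = (1 + 1/3z)y_n
  Hence R(z) = (1 + 1/3z)/(1 − 2/3z).

Need |R(x)|<1, x<0.
x=-1.68: |R|=0.2075
x=-2: |R|=0.1429
x=-10: |R|=0.3043
x=-100: |R|=0.4778
θ=2/3≥1/2 ⇒ |1+1/3x|<|1−2/3x| ∀x<0 ⇒ unbounded interval.

interval (−∞, 0). Any h>0 works for λ=-2.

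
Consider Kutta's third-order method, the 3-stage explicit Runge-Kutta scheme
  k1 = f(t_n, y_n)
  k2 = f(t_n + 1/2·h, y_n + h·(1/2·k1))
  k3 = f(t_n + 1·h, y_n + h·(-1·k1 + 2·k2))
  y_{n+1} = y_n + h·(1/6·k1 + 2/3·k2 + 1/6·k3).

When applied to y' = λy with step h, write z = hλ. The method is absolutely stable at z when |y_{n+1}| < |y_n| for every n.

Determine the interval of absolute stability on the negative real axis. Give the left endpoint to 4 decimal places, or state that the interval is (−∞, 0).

With y'=λy (z=hλ):
  order 3, 3-stage ⇒ R(z)=1+z+z^2/2+z^3/6
  (e.g. R(-1.7)=-0.07383, |R|=0.07383)

Need |R(x)|<1, x<0.
x=-1.7: |R|=0.0738
|R(-2)|=0.3333 |R(-1.39)|=0.1284 |R(-0.61)|=0.5382
Bisect:
  x_lo=-3.2346 |R|=2.6435  x_hi=-0.2808 |R|=0.7549
  mid=-1.75767 |R|=0.11799 →hi
  mid=-2.49611 |R|=0.97286 →hi
  mid=-2.86533 |R|=1.68106 →lo
  mid=-2.68072 |R|=1.29832 →lo
  mid=-2.58842 |R|=1.12882 →lo
  mid=-2.54226 |R|=1.04920 →lo
  mid=-2.51919 |R|=1.01062 →lo
  mid=-2.50765 |R|=0.99164 →hi
  mid=-2.51342 |R|=1.00110 →lo
  mid=-2.51053 |R|=0.99637 →hi
  ...
  [-2.51288,-2.51270] ⇒ x*=-2.5127
Interval (-2.5127, 0).

(-2.5127, 0).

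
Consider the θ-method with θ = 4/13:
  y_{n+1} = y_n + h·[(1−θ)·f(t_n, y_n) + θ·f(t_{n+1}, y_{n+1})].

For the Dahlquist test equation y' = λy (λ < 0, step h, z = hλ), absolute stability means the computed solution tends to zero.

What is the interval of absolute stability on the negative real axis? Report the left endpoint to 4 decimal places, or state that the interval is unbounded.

With y'=λy (z=hλ):
  y_{n+1} = y_n + z·[9/13·y_n + 4/13·y_{n+1}] ⇒ (1 − 4/13z)y_{n+1} = (1 + 9/13z)y_n
  ⇒ R(z) = (1 + 9/13z)/(1 − 4/13z).

Boundary: |R(x)|=1, x<0.
x=-1.44: |R|=0.0021
R=−1: 1+9/13x = −1+4/13x ⇒ -5/13x=2 ⇒ x=2/(-5/13)=-5.2000
Confirm numerically:
  x=-5.024: |R|=0.97341 <1
  x=-4.244: |R|=0.84054 <1
  x=-3.705: |R|=0.73131 <1
  x=-3.407: |R|=0.66332 <1
  x=-5.767: |R|=1.07860 >1
  x=-5.489: |R|=1.04134 >1
Interval (-5.2000, 0).

z∈(-5.2000,0).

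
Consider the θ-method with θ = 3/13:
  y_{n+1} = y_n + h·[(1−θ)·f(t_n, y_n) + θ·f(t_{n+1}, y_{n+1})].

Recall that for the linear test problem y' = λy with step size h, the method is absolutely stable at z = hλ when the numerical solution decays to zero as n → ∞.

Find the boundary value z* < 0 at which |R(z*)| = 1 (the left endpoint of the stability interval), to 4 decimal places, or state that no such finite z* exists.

z* = -3.7143.

With y'=λy (z=hλ):
  y_{n+1} = y_n + z·[10/13·y_n + 3/13·y_{n+1}] ⇒ (1 − 3/13z)y_{n+1} = (1 + 10/13z)y_n
  Hence R(z) = (1 + 10/13z)/(1 − 3/13z).

Find x<0 with |R(x)|<1.
x=-0.88: |R|=0.2685
R=−1: 1+10/13x = −1+3/13x ⇒ -7/13x=2 ⇒ x=2/(-7/13)=-3.7143
Confirm numerically:
  x=-3.077: |R|=0.79933 <1
  x=-2.463: |R|=0.57041 <1
  x=-2.121: |R|=0.42400 <1
  x=-1.508: |R|=0.11869 <1
  x=-4.067: |R|=1.09797 >1
  x=-3.735: |R|=1.00599 >1
Interval (-3.7143, 0).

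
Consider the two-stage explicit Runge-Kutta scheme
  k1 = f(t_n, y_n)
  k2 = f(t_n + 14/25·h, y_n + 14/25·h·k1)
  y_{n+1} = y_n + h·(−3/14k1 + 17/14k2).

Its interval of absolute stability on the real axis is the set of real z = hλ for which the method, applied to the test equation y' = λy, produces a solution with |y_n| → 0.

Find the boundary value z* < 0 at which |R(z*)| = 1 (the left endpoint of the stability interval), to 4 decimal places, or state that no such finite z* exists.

Set f=λy, z=hλ:
  k1=λy_n ⇒ h·k1=z·y_n;  k2=λ(1+14/25z)y_n ⇒ h·k2=z(1+14/25z)y_n
  y_{n+1}/y_n = 1 − 3/14z + 17/14z(1+14/25z) = 1 + z + 17/25z²
  ⇒ R(z) = 1 + z + 17/25z².

Need |R(x)|<1, x<0.
x=-1.18: |R|=0.7668
R=1: x+17/25x²=0 ⇒ x=−25/17=-1.4706; min R=1−1/(4·17/25)=0.6324>−1
Confirm numerically:
  x=-1.301: |R|=0.84997 <1
  x=-1.212: |R|=0.78688 <1
  x=-0.722: |R|=0.63247 <1
  x=-1.867: |R|=1.50327 >1
  x=-1.855: |R|=1.48490 >1
  x=-1.564: |R|=1.09935 >1
Stable set (-1.4706, 0).

z* = -1.4706.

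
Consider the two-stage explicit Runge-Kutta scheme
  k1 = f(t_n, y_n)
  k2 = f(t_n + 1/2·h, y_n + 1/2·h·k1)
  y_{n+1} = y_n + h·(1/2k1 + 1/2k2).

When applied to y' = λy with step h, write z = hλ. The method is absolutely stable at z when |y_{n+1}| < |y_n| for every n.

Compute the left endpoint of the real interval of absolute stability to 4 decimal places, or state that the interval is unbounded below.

On y'=λy, z=hλ:
  k1=λy_n ⇒ h·k1=z·y_n;  k2=λ(1+1/2z)y_n ⇒ h·k2=z(1+1/2z)y_n
  y_{n+1}/y_n = 1 + 1/2z + 1/2z(1+1/2z) = 1 + z + 1/4z²
  ⇒ R(z) = 1 + z + 1/4z².

Need |R(x)|<1, x<0.
x=-1.55: |R|=0.0506
R=1: x+1/4x²=0 ⇒ x=−4=-4.0000; min R=1−1/(4·1/4)=0.0000>−1
Confirm numerically:
  x=-3.330: |R|=0.44223 <1
  x=-3.247: |R|=0.38875 <1
  x=-2.619: |R|=0.09579 <1
  x=-1.743: |R|=0.01651 <1
  x=-4.516: |R|=1.58256 >1
  x=-4.399: |R|=1.43880 >1
  x=-4.394: |R|=1.43281 >1
So |R|<1 on (-4.0000, 0).

left endpoint -4.0000.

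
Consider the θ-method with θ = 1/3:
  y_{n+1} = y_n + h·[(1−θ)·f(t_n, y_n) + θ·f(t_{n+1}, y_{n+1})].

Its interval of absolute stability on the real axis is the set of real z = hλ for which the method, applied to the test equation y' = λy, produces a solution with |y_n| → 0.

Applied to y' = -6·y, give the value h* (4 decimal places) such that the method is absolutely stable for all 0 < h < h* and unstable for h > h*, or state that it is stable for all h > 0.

Test eqn y'=λy, z=hλ:
  y_{n+1} = y_n + z·[2/3·y_n + 1/3·y_{n+1}] ⇒ (1 − 1/3z)y_{n+1} = (1 + 2/3z)y_n
  Hence R(z) = (1 + 2/3z)/(1 − 1/3z).

Boundary: |R(x)|=1, x<0.
x=-0.98: |R|=0.2613
R=−1: 1+2/3x = −1+1/3x ⇒ -1/3x=2 ⇒ x=2/(-1/3)=-6.0000
Confirm numerically:
  x=-5.410: |R|=0.92985 <1
  x=-4.875: |R|=0.85714 <1
  x=-4.436: |R|=0.78967 <1
  x=-6.249: |R|=1.02692 >1
  x=-6.182: |R|=1.01982 >1
So |R|<1 on (-6.0000, 0).

(-6.0000,0); λ=-6 ⇒ h* = (6)/6 = 1.0000.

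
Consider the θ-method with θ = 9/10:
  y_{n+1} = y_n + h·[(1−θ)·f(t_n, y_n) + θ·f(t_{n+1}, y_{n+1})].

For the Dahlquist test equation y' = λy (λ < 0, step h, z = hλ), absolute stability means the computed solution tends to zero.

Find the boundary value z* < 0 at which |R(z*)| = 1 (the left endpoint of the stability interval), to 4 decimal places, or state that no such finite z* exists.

On y'=λy, z=hλ:
  y_{n+1} = y_n + z·[1/10·y_n + 9/10·y_{n+1}] ⇒ (1 − 9/10z)y_{n+1} = (1 + 1/10z)y_n
  R(z) = (1 + 1/10z)/(1 − 9/10z).

Boundary: |R(x)|=1, x<0.
x=-1.34: |R|=0.3926
x=-2: |R|=0.2857
x=-10: |R|=0.0000
x=-100: |R|=0.0989
θ=9/10≥1/2 ⇒ |1+1/10x|<|1−9/10x| ∀x<0 ⇒ interval (−∞,0).

(−∞, 0) — no finite endpoint.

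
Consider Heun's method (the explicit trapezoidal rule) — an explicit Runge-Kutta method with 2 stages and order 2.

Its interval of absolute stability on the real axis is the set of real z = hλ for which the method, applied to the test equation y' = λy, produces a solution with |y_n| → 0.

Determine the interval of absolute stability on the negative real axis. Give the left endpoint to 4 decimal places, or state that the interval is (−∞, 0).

z∈(-2.0000,0).

On y'=λy, z=hλ:
  order 2, 2-stage ⇒ R(z)=1+z+z^2/2
  (e.g. R(-1.77)=0.79645, |R|=0.79645)

Solve |R(x)|<1 on ℝ⁻.
x=-1.77: |R|=0.7964
|R(-1.83)|=0.8445 |R(-1.74)|=0.7738 |R(-1.02)|=0.5002
Bisect:
  x_lo=-2.3166 |R|=1.3667  x_hi=-0.2520 |R|=0.7797
  mid=-1.28432 |R|=0.54042 →hi
  mid=-1.80046 |R|=0.82037 →hi
  mid=-2.05854 |R|=1.06025 →lo
  mid=-1.92950 |R|=0.93199 →hi
  mid=-1.99402 |R|=0.99404 →hi
  mid=-2.02628 |R|=1.02662 →lo
  mid=-2.01015 |R|=1.01020 →lo
  mid=-2.00208 |R|=1.00209 →lo
  mid=-1.99805 |R|=0.99805 →hi
  ...
  [-2.00007,-1.99994] ⇒ x*=-2.0000
Stable set (-2.0000, 0).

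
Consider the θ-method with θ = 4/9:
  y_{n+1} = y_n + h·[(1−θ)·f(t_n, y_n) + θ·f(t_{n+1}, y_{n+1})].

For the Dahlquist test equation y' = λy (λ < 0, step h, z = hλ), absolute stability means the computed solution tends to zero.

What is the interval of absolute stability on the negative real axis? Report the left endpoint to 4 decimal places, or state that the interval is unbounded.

On y'=λy, z=hλ:
  y_{n+1} = y_n + z·[5/9·y_n + 4/9·y_{n+1}] ⇒ (1 − 4/9z)y_{n+1} = (1 + 5/9z)y_n
  ⇒ R(z) = (1 + 5/9z)/(1 − 4/9z).

Boundary: |R(x)|=1, x<0.
x=-0.88: |R|=0.3674
R=−1: 1+5/9x = −1+4/9x ⇒ -1/9x=2 ⇒ x=2/(-1/9)=-18.0000
Confirm numerically:
  x=-13.452: |R|=0.92759 <1
  x=-12.153: |R|=0.89851 <1
  x=-11.178: |R|=0.87299 <1
  x=-7.223: |R|=0.71559 <1
  x=-18.508: |R|=1.00612 >1
  x=-18.151: |R|=1.00185 >1
Interval (-18.0000, 0).

z∈(-18.0000,0).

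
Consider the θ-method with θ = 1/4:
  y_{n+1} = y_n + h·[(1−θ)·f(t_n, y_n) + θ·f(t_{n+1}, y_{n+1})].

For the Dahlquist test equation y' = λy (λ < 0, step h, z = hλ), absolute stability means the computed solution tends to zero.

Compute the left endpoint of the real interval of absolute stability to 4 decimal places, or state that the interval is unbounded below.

Test eqn y'=λy, z=hλ:
  y_{n+1} = y_n + z·[3/4·y_n + 1/4·y_{n+1}] ⇒ (1 − 1/4z)y_{n+1} = (1 + 3/4z)y_n
  so R(z) = (1 + 3/4z)/(1 − 1/4z).

Boundary: |R(x)|=1, x<0.
x=-0.68: |R|=0.4188
R=−1: 1+3/4x = −1+1/4x ⇒ -1/2x=2 ⇒ x=2/(-1/2)=-4.0000
Confirm numerically:
  x=-2.932: |R|=0.69186 <1
  x=-2.822: |R|=0.65465 <1
  x=-2.590: |R|=0.57208 <1
  x=-4.432: |R|=1.10247 >1
  x=-4.185: |R|=1.04520 >1
  x=-4.090: |R|=1.02225 >1
So |R|<1 on (-4.0000, 0).

left endpoint -4.0000.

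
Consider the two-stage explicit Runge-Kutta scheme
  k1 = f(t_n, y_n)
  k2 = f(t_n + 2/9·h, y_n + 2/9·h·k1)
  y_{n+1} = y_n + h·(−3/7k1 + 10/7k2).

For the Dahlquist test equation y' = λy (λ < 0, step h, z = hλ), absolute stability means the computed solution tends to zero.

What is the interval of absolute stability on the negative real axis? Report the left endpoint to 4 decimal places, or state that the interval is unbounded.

Test eqn y'=λy, z=hλ:
  k1=λy_n ⇒ h·k1=z·y_n;  k2=λ(1+2/9z)y_n ⇒ h·k2=z(1+2/9z)y_n
  y_{n+1}/y_n = 1 − 3/7z + 10/7z(1+2/9z) = 1 + z + 20/63z²
  so R(z) = 1 + z + 20/63z².

Boundary: |R(x)|=1, x<0.
x=-1.36: |R|=0.2272
R=1: x+20/63x²=0 ⇒ x=−63/20=-3.1500; min R=1−1/(4·20/63)=0.2125>−1
Confirm numerically:
  x=-2.465: |R|=0.46396 <1
  x=-1.700: |R|=0.21746 <1
  x=-1.528: |R|=0.21320 <1
  x=-1.455: |R|=0.21707 <1
  x=-3.587: |R|=1.49763 >1
  x=-3.552: |R|=1.45330 >1
Interval (-3.1500, 0).

z∈(-3.1500,0).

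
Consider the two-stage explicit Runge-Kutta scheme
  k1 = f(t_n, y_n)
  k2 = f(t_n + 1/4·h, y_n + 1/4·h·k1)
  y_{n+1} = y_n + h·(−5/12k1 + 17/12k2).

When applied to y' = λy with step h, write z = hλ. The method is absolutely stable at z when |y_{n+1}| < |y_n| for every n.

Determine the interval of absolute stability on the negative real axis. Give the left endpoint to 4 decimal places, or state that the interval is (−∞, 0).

(-2.8235, 0).

With y'=λy (z=hλ):
  k1=λy_n ⇒ h·k1=z·y_n;  k2=λ(1+1/4z)y_n ⇒ h·k2=z(1+1/4z)y_n
  y_{n+1}/y_n = 1 − 5/12z + 17/12z(1+1/4z) = 1 + z + 17/48z²
  so R(z) = 1 + z + 17/48z².

Solve |R(x)|<1 on ℝ⁻.
x=-1.52: |R|=0.2983
R=1: x+17/48x²=0 ⇒ x=−48/17=-2.8235; min R=1−1/(4·17/48)=0.2941>−1
Confirm numerically:
  x=-2.314: |R|=0.58242 <1
  x=-2.193: |R|=0.51028 <1
  x=-1.388: |R|=0.29432 <1
  x=-3.355: |R|=1.63151 >1
  x=-2.895: |R|=1.07328 >1
So |R|<1 on (-2.8235, 0).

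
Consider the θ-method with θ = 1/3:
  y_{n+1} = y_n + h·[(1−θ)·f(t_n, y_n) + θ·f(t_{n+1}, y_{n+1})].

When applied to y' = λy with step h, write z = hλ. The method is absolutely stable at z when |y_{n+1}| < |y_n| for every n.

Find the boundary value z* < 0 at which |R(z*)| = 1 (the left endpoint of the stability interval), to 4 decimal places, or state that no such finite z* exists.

With y'=λy (z=hλ):
  y_{n+1} = y_n + z·[2/3·y_n + 1/3·y_{n+1}] ⇒ (1 − 1/3z)y_{n+1} = (1 + 2/3z)y_n
  Hence R(z) = (1 + 2/3z)/(1 − 1/3z).

Need |R(x)|<1, x<0.
x=-1.52: |R|=0.0088
R=−1: 1+2/3x = −1+1/3x ⇒ -1/3x=2 ⇒ x=2/(-1/3)=-6.0000
Confirm numerically:
  x=-5.083: |R|=0.88655 <1
  x=-3.987: |R|=0.71189 <1
  x=-3.778: |R|=0.67217 <1
  x=-2.408: |R|=0.33580 <1
  x=-6.549: |R|=1.05749 >1
  x=-6.505: |R|=1.05313 >1
So |R|<1 on (-6.0000, 0).

left endpoint -6.0000.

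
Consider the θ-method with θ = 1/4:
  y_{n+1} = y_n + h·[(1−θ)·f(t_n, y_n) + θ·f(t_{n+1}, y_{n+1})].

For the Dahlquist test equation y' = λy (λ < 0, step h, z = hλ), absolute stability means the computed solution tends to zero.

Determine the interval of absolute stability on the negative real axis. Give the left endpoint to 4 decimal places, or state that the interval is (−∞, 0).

(-4.0000, 0).

Set f=λy, z=hλ:
  y_{n+1} = y_n + z·[3/4·y_n + 1/4·y_{n+1}] ⇒ (1 − 1/4z)y_{n+1} = (1 + 3/4z)y_n
  so R(z) = (1 + 3/4z)/(1 − 1/4z).

Boundary: |R(x)|=1, x<0.
x=-1.77: |R|=0.2270
R=−1: 1+3/4x = −1+1/4x ⇒ -1/2x=2 ⇒ x=2/(-1/2)=-4.0000
Confirm numerically:
  x=-2.756: |R|=0.63173 <1
  x=-2.584: |R|=0.56987 <1
  x=-1.820: |R|=0.25086 <1
  x=-4.397: |R|=1.09456 >1
  x=-4.073: |R|=1.01808 >1
Stable set (-4.0000, 0).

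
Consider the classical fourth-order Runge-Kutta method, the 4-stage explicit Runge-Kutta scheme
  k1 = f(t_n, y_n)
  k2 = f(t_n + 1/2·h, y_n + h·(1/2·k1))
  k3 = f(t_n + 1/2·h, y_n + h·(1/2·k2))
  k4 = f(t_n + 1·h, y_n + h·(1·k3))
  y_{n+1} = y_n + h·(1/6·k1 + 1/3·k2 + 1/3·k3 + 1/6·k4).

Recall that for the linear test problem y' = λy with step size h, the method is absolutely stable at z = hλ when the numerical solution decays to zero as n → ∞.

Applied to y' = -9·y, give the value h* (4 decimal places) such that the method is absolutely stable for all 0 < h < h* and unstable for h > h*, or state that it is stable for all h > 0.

Set f=λy, z=hλ:
  order 4, 4-stage ⇒ R(z)=1+z+z^2/2+z^3/6+z^4/24
  (e.g. R(-1.22)=0.31386, |R|=0.31386)

Find x<0 with |R(x)|<1.
x=-1.22: |R|=0.3139
|R(-2.33)|=0.5043 |R(-0.98)|=0.3818 |R(-0.92)|=0.4033
Bisect:
  x_lo=-3.5626 |R|=2.9594  x_hi=-0.1113 |R|=0.8947
  mid=-1.83696 |R|=0.29158 →hi
  mid=-2.69978 |R|=0.87854 →hi
  mid=-3.13119 |R|=1.65966 →lo
  mid=-2.91548 |R|=1.21470 →lo
  mid=-2.80763 |R|=1.03420 →lo
  mid=-2.75370 |R|=0.95341 →hi
  mid=-2.78067 |R|=0.99305 →hi
  ...
  [-2.78530,-2.78509] ⇒ x*=-2.7853
Stable set (-2.7853, 0).

(-2.7853,0); λ=-9 ⇒ h* = 0.3095.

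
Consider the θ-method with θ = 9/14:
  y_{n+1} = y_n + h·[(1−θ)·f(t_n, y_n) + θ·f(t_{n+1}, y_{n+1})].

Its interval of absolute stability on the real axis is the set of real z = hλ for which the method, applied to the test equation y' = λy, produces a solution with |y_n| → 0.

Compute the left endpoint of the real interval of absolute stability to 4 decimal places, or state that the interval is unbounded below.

(−∞, 0) — no finite endpoint.

With y'=λy (z=hλ):
  y_{n+1} = y_n + z·[5/14·y_n + 9/14·y_{n+1}] ⇒ (1 − 9/14z)y_{n+1} = (1 + 5/14z)y_n
  ⇒ R(z) = (1 + 5/14z)/(1 − 9/14z).

Need |R(x)|<1, x<0.
x=-1.22: |R|=0.3163
x=-2: |R|=0.1250
x=-10: |R|=0.3462
x=-100: |R|=0.5317
θ=9/14≥1/2 ⇒ |1+5/14x|<|1−9/14x| ∀x<0 ⇒ unbounded interval.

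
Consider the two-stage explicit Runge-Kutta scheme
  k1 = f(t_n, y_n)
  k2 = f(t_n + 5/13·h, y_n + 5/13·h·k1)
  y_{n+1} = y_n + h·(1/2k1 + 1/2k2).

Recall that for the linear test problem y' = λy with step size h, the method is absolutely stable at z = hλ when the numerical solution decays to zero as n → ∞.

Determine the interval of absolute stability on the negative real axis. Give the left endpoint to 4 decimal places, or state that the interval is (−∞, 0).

(-5.2000, 0).

Set f=λy, z=hλ:
  k1=λy_n ⇒ h·k1=z·y_n;  k2=λ(1+5/13z)y_n ⇒ h·k2=z(1+5/13z)y_n
  y_{n+1}/y_n = 1 + 1/2z + 1/2z(1+5/13z) = 1 + z + 5/26z²
  ⇒ R(z) = 1 + z + 5/26z².

Need |R(x)|<1, x<0.
x=-0.41: |R|=0.6223
R=1: x+5/26x²=0 ⇒ x=−26/5=-5.2000; min R=1−1/(4·5/26)=-0.3000>−1
Confirm numerically:
  x=-5.179: |R|=0.97908 <1
  x=-4.704: |R|=0.55131 <1
  x=-4.486: |R|=0.38404 <1
  x=-2.910: |R|=0.28152 <1
  x=-5.767: |R|=1.62882 >1
  x=-5.674: |R|=1.51721 >1
  x=-5.619: |R|=1.45276 >1
Interval (-5.2000, 0).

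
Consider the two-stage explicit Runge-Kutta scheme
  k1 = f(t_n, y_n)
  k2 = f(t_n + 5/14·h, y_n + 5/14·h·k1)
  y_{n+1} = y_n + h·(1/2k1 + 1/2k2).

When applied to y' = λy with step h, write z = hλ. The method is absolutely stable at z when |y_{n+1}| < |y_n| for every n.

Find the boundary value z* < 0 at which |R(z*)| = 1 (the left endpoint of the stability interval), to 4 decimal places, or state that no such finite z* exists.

On y'=λy, z=hλ:
  k1=λy_n ⇒ h·k1=z·y_n;  k2=λ(1+5/14z)y_n ⇒ h·k2=z(1+5/14z)y_n
  y_{n+1}/y_n = 1 + 1/2z + 1/2z(1+5/14z) = 1 + z + 5/28z²
  R(z) = 1 + z + 5/28z².

Need |R(x)|<1, x<0.
x=-1.24: |R|=0.0346
R=1: x+5/28x²=0 ⇒ x=−28/5=-5.6000; min R=1−1/(4·5/28)=-0.4000>−1
Confirm numerically:
  x=-4.675: |R|=0.22779 <1
  x=-4.220: |R|=0.03993 <1
  x=-3.404: |R|=0.33485 <1
  x=-2.519: |R|=0.38590 <1
  x=-5.922: |R|=1.34051 >1
  x=-5.764: |R|=1.16880 >1
  x=-5.674: |R|=1.07498 >1
So |R|<1 on (-5.6000, 0).

z* = -5.6000.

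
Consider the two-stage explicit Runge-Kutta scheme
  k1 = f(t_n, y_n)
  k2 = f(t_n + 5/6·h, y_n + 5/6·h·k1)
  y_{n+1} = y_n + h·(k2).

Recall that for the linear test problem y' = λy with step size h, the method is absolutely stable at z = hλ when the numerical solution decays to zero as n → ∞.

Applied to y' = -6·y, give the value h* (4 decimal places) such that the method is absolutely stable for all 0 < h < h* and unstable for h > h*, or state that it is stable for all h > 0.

On y'=λy, z=hλ:
  k1=λy_n ⇒ h·k1=z·y_n;  k2=λ(1+5/6z)y_n ⇒ h·k2=z(1+5/6z)y_n
  y_{n+1}/y_n = 1 + z(1+5/6z) = 1 + z + 5/6z²
  ⇒ R(z) = 1 + z + 5/6z².

Solve |R(x)|<1 on ℝ⁻.
x=-0.45: |R|=0.7188
R=1: x+5/6x²=0 ⇒ x=−6/5=-1.2000; min R=1−1/(4·5/6)=0.7000>−1
Confirm numerically:
  x=-1.145: |R|=0.94752 <1
  x=-1.103: |R|=0.91084 <1
  x=-0.906: |R|=0.77803 <1
  x=-0.647: |R|=0.70184 <1
  x=-1.443: |R|=1.29221 >1
  x=-1.262: |R|=1.06520 >1
  x=-1.248: |R|=1.04992 >1
So |R|<1 on (-1.2000, 0).

(-1.2000,0); λ=-6 ⇒ h* = (6/5)/6 = 0.2000.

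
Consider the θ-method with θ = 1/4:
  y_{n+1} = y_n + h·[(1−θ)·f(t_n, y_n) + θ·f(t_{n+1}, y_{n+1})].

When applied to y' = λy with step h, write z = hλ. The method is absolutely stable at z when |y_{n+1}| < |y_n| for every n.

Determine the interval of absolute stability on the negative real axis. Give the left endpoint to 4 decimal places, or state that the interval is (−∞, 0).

z∈(-4.0000,0).

On y'=λy, z=hλ:
  y_{n+1} = y_n + z·[3/4·y_n + 1/4·y_{n+1}] ⇒ (1 − 1/4z)y_{n+1} = (1 + 3/4z)y_n
  ⇒ R(z) = (1 + 3/4z)/(1 − 1/4z).

Need |R(x)|<1, x<0.
x=-0.55: |R|=0.5165
R=−1: 1+3/4x = −1+1/4x ⇒ -1/2x=2 ⇒ x=2/(-1/2)=-4.0000
Confirm numerically:
  x=-2.820: |R|=0.65396 <1
  x=-2.196: |R|=0.41769 <1
  x=-1.922: |R|=0.29821 <1
  x=-4.183: |R|=1.04473 >1
  x=-4.154: |R|=1.03777 >1
  x=-4.078: |R|=1.01931 >1
Stable set (-4.0000, 0).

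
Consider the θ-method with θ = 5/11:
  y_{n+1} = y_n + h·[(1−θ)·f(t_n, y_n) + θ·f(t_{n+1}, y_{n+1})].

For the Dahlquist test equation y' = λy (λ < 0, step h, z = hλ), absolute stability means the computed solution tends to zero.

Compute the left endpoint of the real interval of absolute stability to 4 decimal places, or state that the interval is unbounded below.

left endpoint -22.0000.

Set f=λy, z=hλ:
  y_{n+1} = y_n + z·[6/11·y_n + 5/11·y_{n+1}] ⇒ (1 − 5/11z)y_{n+1} = (1 + 6/11z)y_n
  so R(z) = (1 + 6/11z)/(1 − 5/11z).

Need |R(x)|<1, x<0.
x=-0.75: |R|=0.4407
R=−1: 1+6/11x = −1+5/11x ⇒ -1/11x=2 ⇒ x=2/(-1/11)=-22.0000
Confirm numerically:
  x=-20.018: |R|=0.98216 <1
  x=-19.180: |R|=0.97362 <1
  x=-18.164: |R|=0.96233 <1
  x=-9.385: |R|=0.78222 <1
  x=-22.533: |R|=1.00431 >1
  x=-22.090: |R|=1.00074 >1
So |R|<1 on (-22.0000, 0).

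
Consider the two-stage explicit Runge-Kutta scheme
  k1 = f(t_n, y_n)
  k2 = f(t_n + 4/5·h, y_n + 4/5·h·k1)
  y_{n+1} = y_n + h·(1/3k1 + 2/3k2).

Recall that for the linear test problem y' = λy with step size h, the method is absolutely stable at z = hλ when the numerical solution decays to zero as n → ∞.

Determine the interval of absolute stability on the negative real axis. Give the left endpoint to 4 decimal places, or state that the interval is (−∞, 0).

Test eqn y'=λy, z=hλ:
  k1=λy_n ⇒ h·k1=z·y_n;  k2=λ(1+4/5z)y_n ⇒ h·k2=z(1+4/5z)y_n
  y_{n+1}/y_n = 1 + 1/3z + 2/3z(1+4/5z) = 1 + z + 8/15z²
  R(z) = 1 + z + 8/15z².

Need |R(x)|<1, x<0.
x=-0.46: |R|=0.6529
R=1: x+8/15x²=0 ⇒ x=−15/8=-1.8750; min R=1−1/(4·8/15)=0.5312>−1
Confirm numerically:
  x=-1.485: |R|=0.69112 <1
  x=-1.247: |R|=0.58234 <1
  x=-0.995: |R|=0.53301 <1
  x=-0.921: |R|=0.53140 <1
  x=-2.325: |R|=1.55800 >1
  x=-2.312: |R|=1.53885 >1
  x=-2.004: |R|=1.13788 >1
Stable set (-1.8750, 0).

z∈(-1.8750,0).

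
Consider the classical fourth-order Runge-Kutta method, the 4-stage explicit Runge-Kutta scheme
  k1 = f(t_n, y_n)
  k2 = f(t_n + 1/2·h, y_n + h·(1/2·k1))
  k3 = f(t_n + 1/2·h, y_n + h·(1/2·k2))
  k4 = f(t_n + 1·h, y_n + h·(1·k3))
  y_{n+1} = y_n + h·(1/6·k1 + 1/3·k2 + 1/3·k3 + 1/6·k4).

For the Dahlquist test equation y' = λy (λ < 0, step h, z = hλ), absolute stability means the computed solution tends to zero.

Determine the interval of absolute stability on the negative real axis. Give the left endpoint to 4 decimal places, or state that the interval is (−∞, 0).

z∈(-2.7853,0).

With y'=λy (z=hλ):
  order 4, 4-stage ⇒ R(z)=1+z+z^2/2+z^3/6+z^4/24
  (e.g. R(-1.44)=0.27830, |R|=0.27830)

Boundary: |R(x)|=1, x<0.
x=-1.44: |R|=0.2783
|R(-2.75)|=0.9481 |R(-2.66)|=0.8270 |R(-1.17)|=0.3256
Bisect:
  x_lo=-3.4271 |R|=2.4845  x_hi=-0.3548 |R|=0.7014
  mid=-1.89093 |R|=0.30272 →hi
  mid=-2.65901 |R|=0.82571 →hi
  mid=-3.04305 |R|=1.46345 →lo
  mid=-2.85103 |R|=1.10372 →lo
  mid=-2.75502 |R|=0.95531 →hi
  mid=-2.80303 |R|=1.02707 →lo
  mid=-2.77903 |R|=0.99059 →hi
  mid=-2.79103 |R|=1.00868 →lo
  mid=-2.78503 |R|=0.99960 →hi
  mid=-2.78803 |R|=1.00413 →lo
  ...
  [-2.78540,-2.78521] ⇒ x*=-2.7853
Interval (-2.7853, 0).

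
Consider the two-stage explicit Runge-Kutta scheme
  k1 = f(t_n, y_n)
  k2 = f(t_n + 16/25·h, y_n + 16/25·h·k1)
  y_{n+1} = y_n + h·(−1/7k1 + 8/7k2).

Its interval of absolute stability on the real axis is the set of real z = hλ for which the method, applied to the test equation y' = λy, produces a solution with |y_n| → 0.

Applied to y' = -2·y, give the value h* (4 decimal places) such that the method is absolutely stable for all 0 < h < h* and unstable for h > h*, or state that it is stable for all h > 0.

On y'=λy, z=hλ:
  k1=λy_n ⇒ h·k1=z·y_n;  k2=λ(1+16/25z)y_n ⇒ h·k2=z(1+16/25z)y_n
  y_{n+1}/y_n = 1 − 1/7z + 8/7z(1+16/25z) = 1 + z + 128/175z²
  Hence R(z) = 1 + z + 128/175z².

Find x<0 with |R(x)|<1.
x=-1.74: |R|=1.4745
R=1: x+128/175x²=0 ⇒ x=−175/128=-1.3672; min R=1−1/(4·128/175)=0.6582>−1
Confirm numerically:
  x=-1.254: |R|=0.89618 <1
  x=-1.081: |R|=0.77372 <1
  x=-0.848: |R|=0.67797 <1
  x=-1.553: |R|=1.21107 >1
  x=-1.429: |R|=1.06461 >1
Stable set (-1.3672, 0).

(-1.3672,0); λ=-2 ⇒ h* = (175/128)/2 = 0.6836.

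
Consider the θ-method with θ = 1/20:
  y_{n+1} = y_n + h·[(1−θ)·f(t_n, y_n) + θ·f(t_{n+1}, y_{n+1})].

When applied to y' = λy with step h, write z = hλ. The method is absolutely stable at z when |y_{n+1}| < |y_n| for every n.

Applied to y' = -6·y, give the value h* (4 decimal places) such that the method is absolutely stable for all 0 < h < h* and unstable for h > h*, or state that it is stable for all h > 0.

On y'=λy, z=hλ:
  y_{n+1} = y_n + z·[19/20·y_n + 1/20·y_{n+1}] ⇒ (1 − 1/20z)y_{n+1} = (1 + 19/20z)y_n
  R(z) = (1 + 19/20z)/(1 − 1/20z).

Solve |R(x)|<1 on ℝ⁻.
x=-1.63: |R|=0.5072
R=−1: 1+19/20x = −1+1/20x ⇒ -9/10x=2 ⇒ x=2/(-9/10)=-2.2222
Confirm numerically:
  x=-2.014: |R|=0.82974 <1
  x=-1.775: |R|=0.63031 <1
  x=-1.173: |R|=0.10801 <1
  x=-1.055: |R|=0.00214 <1
  x=-2.414: |R|=1.15401 >1
  x=-2.352: |R|=1.10451 >1
Stable set (-2.2222, 0).

(-2.2222,0); λ=-6 ⇒ h* = (20/9)/6 = 0.3704.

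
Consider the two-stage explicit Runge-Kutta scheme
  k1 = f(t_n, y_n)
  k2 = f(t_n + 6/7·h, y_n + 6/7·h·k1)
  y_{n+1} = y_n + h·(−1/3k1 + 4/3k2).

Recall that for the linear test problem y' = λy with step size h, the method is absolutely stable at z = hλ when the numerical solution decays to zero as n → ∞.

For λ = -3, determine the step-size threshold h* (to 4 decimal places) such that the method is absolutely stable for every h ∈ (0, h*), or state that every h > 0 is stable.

Test eqn y'=λy, z=hλ:
  k1=λy_n ⇒ h·k1=z·y_n;  k2=λ(1+6/7z)y_n ⇒ h·k2=z(1+6/7z)y_n
  y_{n+1}/y_n = 1 − 1/3z + 4/3z(1+6/7z) = 1 + z + 8/7z²
  R(z) = 1 + z + 8/7z².

Boundary: |R(x)|=1, x<0.
x=-1.49: |R|=2.0473
R=1: x+8/7x²=0 ⇒ x=−7/8=-0.8750; min R=1−1/(4·8/7)=0.7812>−1
Confirm numerically:
  x=-0.618: |R|=0.81848 <1
  x=-0.488: |R|=0.78416 <1
  x=-0.361: |R|=0.78794 <1
  x=-0.937: |R|=1.06639 >1
  x=-0.920: |R|=1.04731 >1
Stable set (-0.8750, 0).

(-0.8750,0); λ=-3 ⇒ h* = (7/8)/3 = 0.2917.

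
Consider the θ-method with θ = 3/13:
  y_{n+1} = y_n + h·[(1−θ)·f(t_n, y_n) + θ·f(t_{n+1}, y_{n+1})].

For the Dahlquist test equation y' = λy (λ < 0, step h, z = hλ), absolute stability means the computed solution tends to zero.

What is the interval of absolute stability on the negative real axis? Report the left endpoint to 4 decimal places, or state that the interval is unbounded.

(-3.7143, 0).

On y'=λy, z=hλ:
  y_{n+1} = y_n + z·[10/13·y_n + 3/13·y_{n+1}] ⇒ (1 − 3/13z)y_{n+1} = (1 + 10/13z)y_n
  R(z) = (1 + 10/13z)/(1 − 3/13z).

Solve |R(x)|<1 on ℝ⁻.
x=-0.98: |R|=0.2008
R=−1: 1+10/13x = −1+3/13x ⇒ -7/13x=2 ⇒ x=2/(-7/13)=-3.7143
Confirm numerically:
  x=-3.553: |R|=0.95228 <1
  x=-3.065: |R|=0.79522 <1
  x=-3.001: |R|=0.77308 <1
  x=-2.194: |R|=0.45654 <1
  x=-4.193: |R|=1.13101 >1
  x=-4.116: |R|=1.11094 >1
  x=-3.810: |R|=1.02743 >1
Interval (-3.7143, 0).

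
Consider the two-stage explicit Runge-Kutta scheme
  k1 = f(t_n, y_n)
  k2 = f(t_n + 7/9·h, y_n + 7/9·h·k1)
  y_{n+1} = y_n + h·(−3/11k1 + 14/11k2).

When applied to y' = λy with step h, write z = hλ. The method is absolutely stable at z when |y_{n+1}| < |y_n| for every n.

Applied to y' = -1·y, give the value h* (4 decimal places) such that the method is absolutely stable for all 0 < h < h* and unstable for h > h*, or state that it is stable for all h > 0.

Test eqn y'=λy, z=hλ:
  k1=λy_n ⇒ h·k1=z·y_n;  k2=λ(1+7/9z)y_n ⇒ h·k2=z(1+7/9z)y_n
  y_{n+1}/y_n = 1 − 3/11z + 14/11z(1+7/9z) = 1 + z + 98/99z²
  R(z) = 1 + z + 98/99z².

Boundary: |R(x)|=1, x<0.
x=-1.1: |R|=1.0978
R=1: x+98/99x²=0 ⇒ x=−99/98=-1.0102; min R=1−1/(4·98/99)=0.7474>−1
Confirm numerically:
  x=-0.878: |R|=0.88510 <1
  x=-0.510: |R|=0.74747 <1
  x=-0.482: |R|=0.74798 <1
  x=-1.399: |R|=1.53843 >1
  x=-1.310: |R|=1.38877 >1
  x=-1.050: |R|=1.04136 >1
So |R|<1 on (-1.0102, 0).

(-1.0102,0); λ=-1 ⇒ h* = (99/98)/1 = 1.0102.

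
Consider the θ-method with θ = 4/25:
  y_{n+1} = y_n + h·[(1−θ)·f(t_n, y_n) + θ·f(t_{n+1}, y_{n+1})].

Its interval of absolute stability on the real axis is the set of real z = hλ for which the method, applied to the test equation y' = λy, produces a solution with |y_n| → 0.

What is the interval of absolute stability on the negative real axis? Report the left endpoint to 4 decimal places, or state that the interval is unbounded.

Test eqn y'=λy, z=hλ:
  y_{n+1} = y_n + z·[21/25·y_n + 4/25·y_{n+1}] ⇒ (1 − 4/25z)y_{n+1} = (1 + 21/25z)y_n
  ⇒ R(z) = (1 + 21/25z)/(1 − 4/25z).

Find x<0 with |R(x)|<1.
x=-1.7: |R|=0.3365
R=−1: 1+21/25x = −1+4/25x ⇒ -17/25x=2 ⇒ x=2/(-17/25)=-2.9412
Confirm numerically:
  x=-2.833: |R|=0.94938 <1
  x=-2.678: |R|=0.87472 <1
  x=-2.385: |R|=0.72626 <1
  x=-1.537: |R|=0.23363 <1
  x=-3.437: |R|=1.21753 >1
  x=-3.316: |R|=1.16653 >1
Stable set (-2.9412, 0).

(-2.9412, 0).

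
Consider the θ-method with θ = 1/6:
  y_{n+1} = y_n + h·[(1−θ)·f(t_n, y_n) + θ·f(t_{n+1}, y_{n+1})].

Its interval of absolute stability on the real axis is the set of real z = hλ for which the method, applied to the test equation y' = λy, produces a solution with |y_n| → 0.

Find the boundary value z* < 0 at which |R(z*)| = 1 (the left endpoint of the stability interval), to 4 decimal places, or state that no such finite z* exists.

left endpoint -3.0000.

Set f=λy, z=hλ:
  y_{n+1} = y_n + z·[5/6·y_n + 1/6·y_{n+1}] ⇒ (1 − 1/6z)y_{n+1} = (1 + 5/6z)y_n
  Hence R(z) = (1 + 5/6z)/(1 − 1/6z).

Need |R(x)|<1, x<0.
x=-1.29: |R|=0.0617
R=−1: 1+5/6x = −1+1/6x ⇒ -2/3x=2 ⇒ x=2/(-2/3)=-3.0000
Confirm numerically:
  x=-2.429: |R|=0.72903 <1
  x=-2.237: |R|=0.62948 <1
  x=-1.680: |R|=0.31250 <1
  x=-1.643: |R|=0.28981 <1
  x=-3.417: |R|=1.17713 >1
  x=-3.153: |R|=1.06686 >1
So |R|<1 on (-3.0000, 0).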